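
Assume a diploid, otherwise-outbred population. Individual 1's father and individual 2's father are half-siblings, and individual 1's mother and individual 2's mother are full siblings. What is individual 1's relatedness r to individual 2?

With two independent routes of shared ancestry, r is the sum of the two contributions.
Individual 1 and individual 2 are related in two ways: half first cousins through their fathers (r = 1/16) and first cousins through their mothers (r = 1/8).
r = 1/16 + 1/8 = 3/16 = 0.1875.

0.1875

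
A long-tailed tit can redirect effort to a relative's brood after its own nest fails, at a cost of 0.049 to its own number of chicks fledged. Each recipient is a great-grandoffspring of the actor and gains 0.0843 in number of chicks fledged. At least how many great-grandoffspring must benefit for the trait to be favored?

5

r to a great-grandoffspring = 0.125 (three parent–offspring links: r = (1/2)^3 = 1/8).
Hamilton's rule: n·r·B > C  ⇒  n > C/(r·B) = 0.049/(0.125·0.0843) = 4.65.
The smallest integer exceeding 4.65 is 5.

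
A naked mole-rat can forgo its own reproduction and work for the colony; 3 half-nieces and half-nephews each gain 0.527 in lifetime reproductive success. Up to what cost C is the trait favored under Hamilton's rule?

0.197625

r to a half-niece or half-nephew = 1/8 (half-aunt/uncle↔niece/nephew: one path of length 3: r = (1/2)^3 = 1/8).
Hamilton's rule: n·r·B > C, so the trait is favored while C < n·r·B = 3·0.125·0.527 = 0.197625.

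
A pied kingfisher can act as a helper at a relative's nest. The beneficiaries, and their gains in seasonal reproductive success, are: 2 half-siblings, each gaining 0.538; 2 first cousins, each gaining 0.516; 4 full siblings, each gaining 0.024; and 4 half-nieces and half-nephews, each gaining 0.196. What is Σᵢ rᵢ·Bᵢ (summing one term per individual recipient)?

0.544

r to a half-sibling = 1/4 (half-sibs share one parent — one path of length 2: r = (1/2)^2 = 1/4).
r to a first cousin = 1/8 (first cousins share one grandparent pair — two paths of length 4: r = 2·(1/2)^4 = 1/8).
r to a full sibling = 0.5 (full sibs share both parents — two paths of length 2: r = 2·(1/2)^2 = 1/2).
r to a half-niece or half-nephew = 1/8 (half-aunt/uncle↔niece/nephew: one path of length 3: r = (1/2)^3 = 1/8).
Summing one r·B term per recipient: 2·0.25·0.538 + 2·0.125·0.516 + 4·0.5·0.024 + 4·0.125·0.196 = 0.544.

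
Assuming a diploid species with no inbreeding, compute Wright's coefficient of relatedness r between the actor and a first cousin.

0.125

First cousins share one grandparent pair — two paths of length 4: r = 2·(1/2)^4 = 1/8.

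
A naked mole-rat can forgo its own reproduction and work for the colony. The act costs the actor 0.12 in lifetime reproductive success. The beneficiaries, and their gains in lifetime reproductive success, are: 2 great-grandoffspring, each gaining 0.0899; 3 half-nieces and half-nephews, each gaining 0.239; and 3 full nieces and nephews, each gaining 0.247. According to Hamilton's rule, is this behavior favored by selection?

Hamilton's rule: the trait is favored when the sum of r·B over every recipient exceeds the actor's cost C.
r to a great-grandoffspring = 1/8 (three parent–offspring links: r = (1/2)^3 = 1/8).
r to a half-niece or half-nephew = 0.125 (half-aunt/uncle↔niece/nephew: one path of length 3: r = (1/2)^3 = 1/8).
r to a full niece or nephew = 0.25 (full aunt/uncle↔niece/nephew: two paths of length 3 through the shared grandparent pair: r = 2·(1/2)^3 = 1/4).
Summing one r·B term per recipient: 2·0.125·0.0899 + 3·0.125·0.239 + 3·0.25·0.247 = 0.29735.
0.29735 > 0.12: the indirect benefit exceeds the cost.

Yes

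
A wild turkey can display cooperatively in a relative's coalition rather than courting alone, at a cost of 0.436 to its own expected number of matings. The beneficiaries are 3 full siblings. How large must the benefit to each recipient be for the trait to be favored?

r to a full sibling = 1/2 (full sibs share both parents — two paths of length 2: r = 2·(1/2)^2 = 1/2).
Hamilton's rule with n recipients of equal r: n·r·B > C, so B > C/(n·r) = 0.436/(3·0.5) = 0.2907.

0.2907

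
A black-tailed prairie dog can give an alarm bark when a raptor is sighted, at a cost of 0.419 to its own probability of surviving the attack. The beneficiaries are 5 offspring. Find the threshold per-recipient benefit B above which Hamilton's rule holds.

r to an offspring = 1/2 (one parent–offspring link: r = (1/2)^1 = 1/2).
Hamilton's rule with n recipients of equal r: n·r·B > C, so B > C/(n·r) = 0.419/(5·0.5) = 0.1676.

0.1676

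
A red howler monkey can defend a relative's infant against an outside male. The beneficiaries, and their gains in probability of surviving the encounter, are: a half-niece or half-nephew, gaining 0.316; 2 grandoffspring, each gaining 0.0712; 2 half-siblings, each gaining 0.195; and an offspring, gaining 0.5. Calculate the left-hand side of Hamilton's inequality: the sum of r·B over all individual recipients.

0.4226

r to a half-niece or half-nephew = 1/8 (half-aunt/uncle↔niece/nephew: one path of length 3: r = (1/2)^3 = 1/8).
r to a grandoffspring = 1/4 (two parent–offspring links: r = (1/2)^2 = 1/4).
r to a half-sibling = 1/4 (half-sibs share one parent — one path of length 2: r = (1/2)^2 = 1/4).
r to an offspring = 0.5 (one parent–offspring link: r = (1/2)^1 = 1/2).
Summing one r·B term per recipient: 1·0.125·0.316 + 2·0.25·0.0712 + 2·0.25·0.195 + 1·0.5·0.5 = 0.4226.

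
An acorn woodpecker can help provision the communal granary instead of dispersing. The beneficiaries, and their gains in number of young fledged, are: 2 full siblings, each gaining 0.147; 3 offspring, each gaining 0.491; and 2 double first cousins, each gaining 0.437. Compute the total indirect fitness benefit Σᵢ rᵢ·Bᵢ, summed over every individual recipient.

1.102

r to a full sibling = 0.5 (full sibs share both parents — two paths of length 2: r = 2·(1/2)^2 = 1/2).
r to an offspring = 0.5 (one parent–offspring link: r = (1/2)^1 = 1/2).
r to a double first cousin = 0.25 (double first cousins share both grandparent pairs — four paths of length 4: r = 4·(1/2)^4 = 1/4).
Summing one r·B term per recipient: 2·0.5·0.147 + 3·0.5·0.491 + 2·0.25·0.437 = 1.102.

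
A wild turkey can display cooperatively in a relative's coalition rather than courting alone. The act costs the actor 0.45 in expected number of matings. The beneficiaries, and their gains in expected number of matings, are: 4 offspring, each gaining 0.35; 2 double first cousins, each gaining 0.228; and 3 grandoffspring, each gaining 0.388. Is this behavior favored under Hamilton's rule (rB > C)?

Hamilton's rule: the trait is favored when the sum of r·B over every recipient exceeds the actor's cost C.
r to an offspring = 0.5 (one parent–offspring link: r = (1/2)^1 = 1/2).
r to a double first cousin = 1/4 (double first cousins share both grandparent pairs — four paths of length 4: r = 4·(1/2)^4 = 1/4).
r to a grandoffspring = 1/4 (two parent–offspring links: r = (1/2)^2 = 1/4).
Summing one r·B term per recipient: 4·0.5·0.35 + 2·0.25·0.228 + 3·0.25·0.388 = 1.105.
1.105 > 0.45: the indirect benefit exceeds the cost.

Yes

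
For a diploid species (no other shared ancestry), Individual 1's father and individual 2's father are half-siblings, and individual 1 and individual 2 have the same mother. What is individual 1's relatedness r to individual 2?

With two independent routes of shared ancestry, r is the sum of the two contributions.
Individual 1 and individual 2 are related in two ways: half first cousins through their fathers (r = 1/16) and half-sibs through their shared mother (r = 1/4).
r = 1/16 + 1/4 = 0.3125.

0.3125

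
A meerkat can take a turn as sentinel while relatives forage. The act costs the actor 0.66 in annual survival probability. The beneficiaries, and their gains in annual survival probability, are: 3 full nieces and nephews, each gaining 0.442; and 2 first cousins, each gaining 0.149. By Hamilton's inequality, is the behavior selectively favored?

Hamilton's rule: the trait is favored when the sum of r·B over every recipient exceeds the actor's cost C.
r to a full niece or nephew = 0.25 (full aunt/uncle↔niece/nephew: two paths of length 3 through the shared grandparent pair: r = 2·(1/2)^3 = 1/4).
r to a first cousin = 0.125 (first cousins share one grandparent pair — two paths of length 4: r = 2·(1/2)^4 = 1/8).
Summing one r·B term per recipient: 3·0.25·0.442 + 2·0.125·0.149 = 0.36875.
0.36875 < 0.66: the indirect benefit is less than the cost.

No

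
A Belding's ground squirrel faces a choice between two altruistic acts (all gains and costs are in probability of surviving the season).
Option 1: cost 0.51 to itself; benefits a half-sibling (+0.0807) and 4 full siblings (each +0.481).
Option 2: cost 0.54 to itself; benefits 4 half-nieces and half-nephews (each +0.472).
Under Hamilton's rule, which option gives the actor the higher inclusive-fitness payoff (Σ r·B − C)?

Option 1

Option 1: r to a half-sibling = 0.25.
Option 1: r to a full sibling = 0.5.
Option 1: Σ r·B − C = (1·0.25·0.0807 + 4·0.5·0.481) − 0.51 = 0.472175.
Option 2: r to a half-niece or half-nephew = 0.125.
Option 2: Σ r·B − C = (4·0.125·0.472) − 0.54 = -0.304.
Option 1 has the higher net inclusive-fitness payoff.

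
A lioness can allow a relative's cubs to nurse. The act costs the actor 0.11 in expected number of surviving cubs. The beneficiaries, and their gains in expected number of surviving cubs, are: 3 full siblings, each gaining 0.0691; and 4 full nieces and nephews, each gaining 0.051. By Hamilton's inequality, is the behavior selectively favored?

Yes

Hamilton's rule: the trait is favored when the sum of r·B over every recipient exceeds the actor's cost C.
r to a full sibling = 1/2 (full sibs share both parents — two paths of length 2: r = 2·(1/2)^2 = 1/2).
r to a full niece or nephew = 0.25 (full aunt/uncle↔niece/nephew: two paths of length 3 through the shared grandparent pair: r = 2·(1/2)^3 = 1/4).
Summing one r·B term per recipient: 3·0.5·0.0691 + 4·0.25·0.051 = 0.15465.
0.15465 > 0.11: the indirect benefit exceeds the cost.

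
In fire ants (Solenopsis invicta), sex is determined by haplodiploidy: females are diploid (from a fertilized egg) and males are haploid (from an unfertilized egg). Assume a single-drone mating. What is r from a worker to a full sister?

0.75

Haplodiploid full sisters inherit their father's entire haploid genome identically (contributing 1/2) and on average half of their mother's contribution (1/2 · 1/2 = 1/4); r = 1/2 + 1/4 = 3/4.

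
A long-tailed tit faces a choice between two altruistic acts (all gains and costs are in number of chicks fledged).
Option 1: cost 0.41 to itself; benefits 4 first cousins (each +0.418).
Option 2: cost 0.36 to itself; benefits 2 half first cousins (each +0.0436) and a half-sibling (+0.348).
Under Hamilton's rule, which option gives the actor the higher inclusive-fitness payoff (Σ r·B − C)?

Option 1

Option 1: r to a first cousin = 0.125.
Option 1: Σ r·B − C = (4·0.125·0.418) − 0.41 = -0.201.
Option 2: r to a half first cousin = 0.0625.
Option 2: r to a half-sibling = 0.25.
Option 2: Σ r·B − C = (2·0.0625·0.0436 + 1·0.25·0.348) − 0.36 = -0.26755.
Option 1 has the higher net inclusive-fitness payoff.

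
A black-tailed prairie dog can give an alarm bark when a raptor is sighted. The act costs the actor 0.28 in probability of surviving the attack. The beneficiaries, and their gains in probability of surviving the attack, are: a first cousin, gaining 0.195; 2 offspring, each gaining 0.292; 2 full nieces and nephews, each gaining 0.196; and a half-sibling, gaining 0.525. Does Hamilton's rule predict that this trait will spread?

Hamilton's rule: the trait is favored when the sum of r·B over every recipient exceeds the actor's cost C.
r to a first cousin = 1/8 (first cousins share one grandparent pair — two paths of length 4: r = 2·(1/2)^4 = 1/8).
r to an offspring = 1/2 (one parent–offspring link: r = (1/2)^1 = 1/2).
r to a full niece or nephew = 0.25 (full aunt/uncle↔niece/nephew: two paths of length 3 through the shared grandparent pair: r = 2·(1/2)^3 = 1/4).
r to a half-sibling = 1/4 (half-sibs share one parent — one path of length 2: r = (1/2)^2 = 1/4).
Summing one r·B term per recipient: 1·0.125·0.195 + 2·0.5·0.292 + 2·0.25·0.196 + 1·0.25·0.525 = 0.545625.
0.545625 > 0.28: the indirect benefit exceeds the cost.

Yes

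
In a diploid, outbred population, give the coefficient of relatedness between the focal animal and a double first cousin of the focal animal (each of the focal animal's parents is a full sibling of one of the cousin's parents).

0.25

Each parent–offspring link contributes a factor of 1/2, and independent paths through distinct common ancestors add.
Double first cousins share both grandparent pairs — four paths of length 4: r = 4·(1/2)^4 = 1/4.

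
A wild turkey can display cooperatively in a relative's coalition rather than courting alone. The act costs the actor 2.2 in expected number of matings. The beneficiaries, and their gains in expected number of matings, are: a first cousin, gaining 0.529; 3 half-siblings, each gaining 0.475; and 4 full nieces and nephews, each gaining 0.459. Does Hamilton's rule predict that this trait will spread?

No

Hamilton's rule: the trait is favored when the sum of r·B over every recipient exceeds the actor's cost C.
r to a first cousin = 1/8 (first cousins share one grandparent pair — two paths of length 4: r = 2·(1/2)^4 = 1/8).
r to a half-sibling = 1/4 (half-sibs share one parent — one path of length 2: r = (1/2)^2 = 1/4).
r to a full niece or nephew = 1/4 (full aunt/uncle↔niece/nephew: two paths of length 3 through the shared grandparent pair: r = 2·(1/2)^3 = 1/4).
Summing one r·B term per recipient: 1·0.125·0.529 + 3·0.25·0.475 + 4·0.25·0.459 = 0.881375.
0.881375 < 2.2: the indirect benefit is less than the cost.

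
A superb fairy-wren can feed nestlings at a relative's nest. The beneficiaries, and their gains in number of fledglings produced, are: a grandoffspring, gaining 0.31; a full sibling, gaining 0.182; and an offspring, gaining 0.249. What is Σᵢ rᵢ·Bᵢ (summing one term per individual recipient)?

0.293

r to a grandoffspring = 1/4 (two parent–offspring links: r = (1/2)^2 = 1/4).
r to a full sibling = 1/2 (full sibs share both parents — two paths of length 2: r = 2·(1/2)^2 = 1/2).
r to an offspring = 1/2 (one parent–offspring link: r = (1/2)^1 = 1/2).
Summing one r·B term per recipient: 1·0.25·0.31 + 1·0.5·0.182 + 1·0.5·0.249 = 0.293.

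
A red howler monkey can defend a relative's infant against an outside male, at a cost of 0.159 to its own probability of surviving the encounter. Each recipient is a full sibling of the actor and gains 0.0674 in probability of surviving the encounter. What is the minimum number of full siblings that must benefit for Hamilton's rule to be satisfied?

r to a full sibling = 0.5 (full sibs share both parents — two paths of length 2: r = 2·(1/2)^2 = 1/2).
Hamilton's rule: n·r·B > C  ⇒  n > C/(r·B) = 0.159/(0.5·0.0674) = 4.718.
The smallest integer exceeding 4.718 is 5.

5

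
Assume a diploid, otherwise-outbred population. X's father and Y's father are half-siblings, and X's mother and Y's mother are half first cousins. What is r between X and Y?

Wright's path rule: contributions from independent ancestry routes add.
X and Y are related in two ways: half first cousins through their fathers (r = 1/16) and half second cousins through their mothers (r = 1/64).
r = 1/16 + 1/64 = 5/64 = 0.078125.

0.078125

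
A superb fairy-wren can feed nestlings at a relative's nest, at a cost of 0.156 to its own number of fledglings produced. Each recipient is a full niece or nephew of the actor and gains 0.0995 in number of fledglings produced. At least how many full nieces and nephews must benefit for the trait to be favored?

7

r to a full niece or nephew = 1/4 (full aunt/uncle↔niece/nephew: two paths of length 3 through the shared grandparent pair: r = 2·(1/2)^3 = 1/4).
Hamilton's rule: n·r·B > C  ⇒  n > C/(r·B) = 0.156/(0.25·0.0995) = 6.271.
The smallest integer exceeding 6.271 is 7.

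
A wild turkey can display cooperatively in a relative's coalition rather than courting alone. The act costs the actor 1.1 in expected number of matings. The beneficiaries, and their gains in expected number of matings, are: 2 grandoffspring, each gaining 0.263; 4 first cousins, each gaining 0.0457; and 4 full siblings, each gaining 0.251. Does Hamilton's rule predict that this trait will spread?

No

Hamilton's rule: the trait is favored when the sum of r·B over every recipient exceeds the actor's cost C.
r to a grandoffspring = 0.25 (two parent–offspring links: r = (1/2)^2 = 1/4).
r to a first cousin = 1/8 (first cousins share one grandparent pair — two paths of length 4: r = 2·(1/2)^4 = 1/8).
r to a full sibling = 0.5 (full sibs share both parents — two paths of length 2: r = 2·(1/2)^2 = 1/2).
Summing one r·B term per recipient: 2·0.25·0.263 + 4·0.125·0.0457 + 4·0.5·0.251 = 0.65635.
0.65635 < 1.1: the indirect benefit is less than the cost.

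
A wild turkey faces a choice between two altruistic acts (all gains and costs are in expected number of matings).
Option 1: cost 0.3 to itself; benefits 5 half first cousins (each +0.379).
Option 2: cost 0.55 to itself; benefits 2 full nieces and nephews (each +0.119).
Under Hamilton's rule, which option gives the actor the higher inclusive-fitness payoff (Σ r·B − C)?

Option 1: r to a half first cousin = 0.0625.
Option 1: Σ r·B − C = (5·0.0625·0.379) − 0.3 = -0.1815625.
Option 2: r to a full niece or nephew = 0.25.
Option 2: Σ r·B − C = (2·0.25·0.119) − 0.55 = -0.4905.
Option 1 has the higher net inclusive-fitness payoff.

Option 1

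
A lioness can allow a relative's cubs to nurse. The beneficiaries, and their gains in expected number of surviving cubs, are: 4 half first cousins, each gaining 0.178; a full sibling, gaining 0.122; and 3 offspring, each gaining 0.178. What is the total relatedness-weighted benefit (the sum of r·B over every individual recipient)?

0.3725

r to a half first cousin = 1/16 (half first cousins share one grandparent — one path of length 4: r = (1/2)^4 = 1/16).
r to a full sibling = 1/2 (full sibs share both parents — two paths of length 2: r = 2·(1/2)^2 = 1/2).
r to an offspring = 1/2 (one parent–offspring link: r = (1/2)^1 = 1/2).
Summing one r·B term per recipient: 4·0.0625·0.178 + 1·0.5·0.122 + 3·0.5·0.178 = 0.3725.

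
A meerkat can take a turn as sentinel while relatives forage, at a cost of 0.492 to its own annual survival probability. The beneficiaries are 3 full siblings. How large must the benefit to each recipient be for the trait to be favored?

r to a full sibling = 0.5 (full sibs share both parents — two paths of length 2: r = 2·(1/2)^2 = 1/2).
Hamilton's rule with n recipients of equal r: n·r·B > C, so B > C/(n·r) = 0.492/(3·0.5) = 0.328.

0.328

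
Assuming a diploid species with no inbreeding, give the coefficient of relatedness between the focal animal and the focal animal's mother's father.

Each parent–offspring link contributes a factor of 1/2, and independent paths through distinct common ancestors add.
Two parent–offspring links: r = (1/2)^2 = 1/4.

0.25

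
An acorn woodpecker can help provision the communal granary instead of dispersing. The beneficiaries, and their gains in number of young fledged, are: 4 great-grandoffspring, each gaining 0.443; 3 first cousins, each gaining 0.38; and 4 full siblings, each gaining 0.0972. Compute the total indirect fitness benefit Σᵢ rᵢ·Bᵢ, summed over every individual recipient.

r to a great-grandoffspring = 0.125 (three parent–offspring links: r = (1/2)^3 = 1/8).
r to a first cousin = 0.125 (first cousins share one grandparent pair — two paths of length 4: r = 2·(1/2)^4 = 1/8).
r to a full sibling = 1/2 (full sibs share both parents — two paths of length 2: r = 2·(1/2)^2 = 1/2).
Summing one r·B term per recipient: 4·0.125·0.443 + 3·0.125·0.38 + 4·0.5·0.0972 = 0.5584.

0.5584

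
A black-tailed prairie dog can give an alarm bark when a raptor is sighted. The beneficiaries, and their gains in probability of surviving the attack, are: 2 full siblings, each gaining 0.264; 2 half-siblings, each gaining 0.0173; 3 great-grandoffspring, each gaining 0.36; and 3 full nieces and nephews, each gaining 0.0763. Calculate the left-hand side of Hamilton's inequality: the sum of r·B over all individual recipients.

r to a full sibling = 1/2 (full sibs share both parents — two paths of length 2: r = 2·(1/2)^2 = 1/2).
r to a half-sibling = 1/4 (half-sibs share one parent — one path of length 2: r = (1/2)^2 = 1/4).
r to a great-grandoffspring = 1/8 (three parent–offspring links: r = (1/2)^3 = 1/8).
r to a full niece or nephew = 0.25 (full aunt/uncle↔niece/nephew: two paths of length 3 through the shared grandparent pair: r = 2·(1/2)^3 = 1/4).
Summing one r·B term per recipient: 2·0.5·0.264 + 2·0.25·0.0173 + 3·0.125·0.36 + 3·0.25·0.0763 = 0.464875.

0.464875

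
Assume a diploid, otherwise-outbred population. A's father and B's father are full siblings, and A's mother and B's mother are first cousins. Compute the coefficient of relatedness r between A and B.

Independent pedigree routes through distinct common ancestors add.
A and B are related in two ways: first cousins through their fathers (r = 1/8) and second cousins through their mothers (r = 1/32).
r = 1/8 + 1/32 = 0.15625.

0.15625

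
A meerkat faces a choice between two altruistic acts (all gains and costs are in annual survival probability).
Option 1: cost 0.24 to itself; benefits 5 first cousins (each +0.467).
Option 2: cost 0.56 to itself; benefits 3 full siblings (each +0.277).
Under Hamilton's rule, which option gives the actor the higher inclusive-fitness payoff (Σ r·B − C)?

Option 1

Option 1: r to a first cousin = 0.125.
Option 1: Σ r·B − C = (5·0.125·0.467) − 0.24 = 0.051875.
Option 2: r to a full sibling = 0.5.
Option 2: Σ r·B − C = (3·0.5·0.277) − 0.56 = -0.1445.
Option 1 has the higher net inclusive-fitness payoff.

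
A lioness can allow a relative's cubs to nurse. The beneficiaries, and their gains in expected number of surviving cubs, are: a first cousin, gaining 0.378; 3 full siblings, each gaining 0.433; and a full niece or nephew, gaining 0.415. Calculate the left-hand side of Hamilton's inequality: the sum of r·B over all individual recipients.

r to a first cousin = 0.125 (first cousins share one grandparent pair — two paths of length 4: r = 2·(1/2)^4 = 1/8).
r to a full sibling = 0.5 (full sibs share both parents — two paths of length 2: r = 2·(1/2)^2 = 1/2).
r to a full niece or nephew = 0.25 (full aunt/uncle↔niece/nephew: two paths of length 3 through the shared grandparent pair: r = 2·(1/2)^3 = 1/4).
Summing one r·B term per recipient: 1·0.125·0.378 + 3·0.5·0.433 + 1·0.25·0.415 = 0.8005.

0.8005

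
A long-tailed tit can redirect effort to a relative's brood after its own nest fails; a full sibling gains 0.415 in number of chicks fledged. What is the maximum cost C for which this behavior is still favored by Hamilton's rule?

r to a full sibling = 0.5 (full sibs share both parents — two paths of length 2: r = 2·(1/2)^2 = 1/2).
Hamilton's rule: n·r·B > C, so the trait is favored while C < n·r·B = 1·0.5·0.415 = 0.2075.

0.2075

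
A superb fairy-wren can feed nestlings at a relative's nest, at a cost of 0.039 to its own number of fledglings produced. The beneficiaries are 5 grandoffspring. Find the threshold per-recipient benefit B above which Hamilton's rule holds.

0.0312

r to a grandoffspring = 0.25 (two parent–offspring links: r = (1/2)^2 = 1/4).
Hamilton's rule with n recipients of equal r: n·r·B > C, so B > C/(n·r) = 0.039/(5·0.25) = 0.0312.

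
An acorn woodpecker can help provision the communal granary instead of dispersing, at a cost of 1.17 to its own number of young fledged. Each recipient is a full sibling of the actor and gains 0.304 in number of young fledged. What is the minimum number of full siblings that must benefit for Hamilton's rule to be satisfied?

8

r to a full sibling = 1/2 (full sibs share both parents — two paths of length 2: r = 2·(1/2)^2 = 1/2).
Hamilton's rule: n·r·B > C  ⇒  n > C/(r·B) = 1.17/(0.5·0.304) = 7.697.
The smallest integer exceeding 7.697 is 8.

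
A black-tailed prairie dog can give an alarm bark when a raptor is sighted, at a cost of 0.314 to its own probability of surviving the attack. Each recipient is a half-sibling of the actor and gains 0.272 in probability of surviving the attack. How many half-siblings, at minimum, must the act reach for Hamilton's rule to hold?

r to a half-sibling = 0.25 (half-sibs share one parent — one path of length 2: r = (1/2)^2 = 1/4).
Hamilton's rule: n·r·B > C  ⇒  n > C/(r·B) = 0.314/(0.25·0.272) = 4.618.
The smallest integer exceeding 4.618 is 5.

5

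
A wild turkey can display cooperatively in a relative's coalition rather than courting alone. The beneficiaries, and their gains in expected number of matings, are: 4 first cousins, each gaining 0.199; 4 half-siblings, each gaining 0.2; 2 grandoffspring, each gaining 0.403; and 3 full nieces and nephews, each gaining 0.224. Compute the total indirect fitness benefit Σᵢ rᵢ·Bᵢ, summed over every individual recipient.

0.669

r to a first cousin = 0.125 (first cousins share one grandparent pair — two paths of length 4: r = 2·(1/2)^4 = 1/8).
r to a half-sibling = 1/4 (half-sibs share one parent — one path of length 2: r = (1/2)^2 = 1/4).
r to a grandoffspring = 1/4 (two parent–offspring links: r = (1/2)^2 = 1/4).
r to a full niece or nephew = 1/4 (full aunt/uncle↔niece/nephew: two paths of length 3 through the shared grandparent pair: r = 2·(1/2)^3 = 1/4).
Summing one r·B term per recipient: 4·0.125·0.199 + 4·0.25·0.2 + 2·0.25·0.403 + 3·0.25·0.224 = 0.669.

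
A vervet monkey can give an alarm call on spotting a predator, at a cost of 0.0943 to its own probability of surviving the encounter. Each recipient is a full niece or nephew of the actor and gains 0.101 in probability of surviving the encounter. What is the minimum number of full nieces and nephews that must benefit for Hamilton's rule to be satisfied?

r to a full niece or nephew = 0.25 (full aunt/uncle↔niece/nephew: two paths of length 3 through the shared grandparent pair: r = 2·(1/2)^3 = 1/4).
Hamilton's rule: n·r·B > C  ⇒  n > C/(r·B) = 0.0943/(0.25·0.101) = 3.735.
The smallest integer exceeding 3.735 is 4.

4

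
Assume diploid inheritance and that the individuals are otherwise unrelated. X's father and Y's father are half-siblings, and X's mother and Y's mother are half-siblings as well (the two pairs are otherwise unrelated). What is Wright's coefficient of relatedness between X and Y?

0.125

With two independent routes of shared ancestry, r is the sum of the two contributions.
X and Y are related in two ways: half first cousins through their fathers (r = 1/16) and half first cousins through their mothers (r = 1/16).
r = 1/16 + 1/16 = 0.125.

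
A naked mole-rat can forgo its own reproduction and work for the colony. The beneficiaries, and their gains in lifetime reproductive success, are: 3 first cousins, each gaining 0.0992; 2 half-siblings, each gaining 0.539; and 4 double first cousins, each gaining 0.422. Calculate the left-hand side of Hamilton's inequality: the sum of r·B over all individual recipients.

r to a first cousin = 1/8 (first cousins share one grandparent pair — two paths of length 4: r = 2·(1/2)^4 = 1/8).
r to a half-sibling = 1/4 (half-sibs share one parent — one path of length 2: r = (1/2)^2 = 1/4).
r to a double first cousin = 1/4 (double first cousins share both grandparent pairs — four paths of length 4: r = 4·(1/2)^4 = 1/4).
Summing one r·B term per recipient: 3·0.125·0.0992 + 2·0.25·0.539 + 4·0.25·0.422 = 0.7287.

0.7287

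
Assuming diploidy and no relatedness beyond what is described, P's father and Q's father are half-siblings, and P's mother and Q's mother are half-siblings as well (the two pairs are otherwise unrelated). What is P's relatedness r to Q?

Wright's path rule: contributions from independent ancestry routes add.
P and Q are related in two ways: half first cousins through their fathers (r = 1/16) and half first cousins through their mothers (r = 1/16).
r = 1/16 + 1/16 = 0.125.

0.125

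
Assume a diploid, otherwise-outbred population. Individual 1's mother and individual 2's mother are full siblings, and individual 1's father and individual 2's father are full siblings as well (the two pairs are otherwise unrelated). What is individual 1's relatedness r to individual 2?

Relatedness sums over independent paths through distinct common ancestors.
Individual 1 and individual 2 are related in two ways: first cousins through their mothers (r = 1/8) and first cousins through their fathers (r = 1/8) — i.e. double first cousins.
r = 1/8 + 1/8 = 0.25.

0.25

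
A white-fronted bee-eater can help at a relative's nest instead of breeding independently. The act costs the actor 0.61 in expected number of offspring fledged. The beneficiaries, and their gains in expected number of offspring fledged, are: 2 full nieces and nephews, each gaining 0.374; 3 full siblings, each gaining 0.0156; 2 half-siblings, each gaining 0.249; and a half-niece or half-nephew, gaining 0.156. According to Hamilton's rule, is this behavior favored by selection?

Hamilton's rule: the trait is favored when the sum of r·B over every recipient exceeds the actor's cost C.
r to a full niece or nephew = 1/4 (full aunt/uncle↔niece/nephew: two paths of length 3 through the shared grandparent pair: r = 2·(1/2)^3 = 1/4).
r to a full sibling = 0.5 (full sibs share both parents — two paths of length 2: r = 2·(1/2)^2 = 1/2).
r to a half-sibling = 0.25 (half-sibs share one parent — one path of length 2: r = (1/2)^2 = 1/4).
r to a half-niece or half-nephew = 1/8 (half-aunt/uncle↔niece/nephew: one path of length 3: r = (1/2)^3 = 1/8).
Summing one r·B term per recipient: 2·0.25·0.374 + 3·0.5·0.0156 + 2·0.25·0.249 + 1·0.125·0.156 = 0.3544.
0.3544 < 0.61: the indirect benefit is less than the cost.

No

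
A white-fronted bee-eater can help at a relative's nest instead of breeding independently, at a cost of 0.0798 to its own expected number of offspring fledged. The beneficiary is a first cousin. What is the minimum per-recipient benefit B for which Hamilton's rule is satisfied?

r to a first cousin = 1/8 (first cousins share one grandparent pair — two paths of length 4: r = 2·(1/2)^4 = 1/8).
Hamilton's rule with n recipients of equal r: n·r·B > C, so B > C/(n·r) = 0.0798/(1·0.125) = 0.6384.

0.6384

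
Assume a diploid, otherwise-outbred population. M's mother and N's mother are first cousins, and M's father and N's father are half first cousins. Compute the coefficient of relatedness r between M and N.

0.046875

Relatedness sums over independent paths through distinct common ancestors.
M and N are related in two ways: second cousins through their mothers (r = 1/32) and half second cousins through their fathers (r = 1/64).
r = 1/32 + 1/64 = 0.046875.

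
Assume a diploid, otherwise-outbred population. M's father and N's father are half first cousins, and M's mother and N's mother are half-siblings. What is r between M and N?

With two independent routes of shared ancestry, r is the sum of the two contributions.
M and N are related in two ways: half second cousins through their fathers (r = 1/64) and half first cousins through their mothers (r = 1/16).
r = 1/64 + 1/16 = 0.078125.

0.078125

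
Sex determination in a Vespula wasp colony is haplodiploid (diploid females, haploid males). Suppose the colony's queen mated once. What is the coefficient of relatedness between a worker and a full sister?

Haplodiploid full sisters inherit their father's entire haploid genome identically (contributing 1/2) and on average half of their mother's contribution (1/2 · 1/2 = 1/4); r = 1/2 + 1/4 = 3/4.

0.75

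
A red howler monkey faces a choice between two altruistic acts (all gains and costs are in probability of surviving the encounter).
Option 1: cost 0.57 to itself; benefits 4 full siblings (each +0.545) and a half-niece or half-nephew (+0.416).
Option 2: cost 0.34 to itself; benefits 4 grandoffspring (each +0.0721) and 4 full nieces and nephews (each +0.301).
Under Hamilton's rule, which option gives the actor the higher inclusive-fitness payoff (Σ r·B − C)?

Option 1: r to a full sibling = 0.5.
Option 1: r to a half-niece or half-nephew = 0.125.
Option 1: Σ r·B − C = (4·0.5·0.545 + 1·0.125·0.416) − 0.57 = 0.572.
Option 2: r to a grandoffspring = 0.25.
Option 2: r to a full niece or nephew = 0.25.
Option 2: Σ r·B − C = (4·0.25·0.0721 + 4·0.25·0.301) − 0.34 = 0.0331.
Option 1 has the higher net inclusive-fitness payoff.

Option 1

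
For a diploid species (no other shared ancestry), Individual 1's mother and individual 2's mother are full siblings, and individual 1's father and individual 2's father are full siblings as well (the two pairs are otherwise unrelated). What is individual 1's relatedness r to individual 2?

Relatedness sums over independent paths through distinct common ancestors.
Individual 1 and individual 2 are related in two ways: first cousins through their mothers (r = 1/8) and first cousins through their fathers (r = 1/8) — i.e. double first cousins.
r = 1/8 + 1/8 = 1/4 = 0.25.

0.25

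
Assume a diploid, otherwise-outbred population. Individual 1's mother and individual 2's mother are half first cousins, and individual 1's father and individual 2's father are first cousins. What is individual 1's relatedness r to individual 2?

0.046875

Relatedness sums over independent paths through distinct common ancestors.
Individual 1 and individual 2 are related in two ways: half second cousins through their mothers (r = 1/64) and second cousins through their fathers (r = 1/32).
r = 1/64 + 1/32 = 3/64 = 0.046875.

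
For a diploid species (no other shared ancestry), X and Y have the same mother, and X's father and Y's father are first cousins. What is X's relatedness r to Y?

With two independent routes of shared ancestry, r is the sum of the two contributions.
X and Y are related in two ways: half-sibs through their shared mother (r = 1/4) and second cousins through their fathers (r = 1/32).
r = 1/4 + 1/32 = 0.28125.

0.28125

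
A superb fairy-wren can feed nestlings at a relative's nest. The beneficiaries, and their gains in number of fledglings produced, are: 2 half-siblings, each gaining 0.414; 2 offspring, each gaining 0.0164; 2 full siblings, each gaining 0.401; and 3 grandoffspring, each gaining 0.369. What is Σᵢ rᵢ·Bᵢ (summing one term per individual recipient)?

r to a half-sibling = 0.25 (half-sibs share one parent — one path of length 2: r = (1/2)^2 = 1/4).
r to an offspring = 0.5 (one parent–offspring link: r = (1/2)^1 = 1/2).
r to a full sibling = 1/2 (full sibs share both parents — two paths of length 2: r = 2·(1/2)^2 = 1/2).
r to a grandoffspring = 0.25 (two parent–offspring links: r = (1/2)^2 = 1/4).
Summing one r·B term per recipient: 2·0.25·0.414 + 2·0.5·0.0164 + 2·0.5·0.401 + 3·0.25·0.369 = 0.90115.

0.90115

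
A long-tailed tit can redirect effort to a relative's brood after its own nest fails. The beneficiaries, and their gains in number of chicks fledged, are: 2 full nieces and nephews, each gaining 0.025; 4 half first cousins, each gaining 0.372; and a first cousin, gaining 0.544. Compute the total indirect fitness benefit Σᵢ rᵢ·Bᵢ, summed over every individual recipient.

0.1735

r to a full niece or nephew = 1/4 (full aunt/uncle↔niece/nephew: two paths of length 3 through the shared grandparent pair: r = 2·(1/2)^3 = 1/4).
r to a half first cousin = 0.0625 (half first cousins share one grandparent — one path of length 4: r = (1/2)^4 = 1/16).
r to a first cousin = 0.125 (first cousins share one grandparent pair — two paths of length 4: r = 2·(1/2)^4 = 1/8).
Summing one r·B term per recipient: 2·0.25·0.025 + 4·0.0625·0.372 + 1·0.125·0.544 = 0.1735.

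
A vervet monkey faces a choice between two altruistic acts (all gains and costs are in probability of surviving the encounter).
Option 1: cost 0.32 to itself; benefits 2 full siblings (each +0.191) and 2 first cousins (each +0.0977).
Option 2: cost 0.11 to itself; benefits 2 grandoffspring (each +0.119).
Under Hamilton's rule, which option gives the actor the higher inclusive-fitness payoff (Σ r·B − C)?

Option 2

Option 1: r to a full sibling = 0.5.
Option 1: r to a first cousin = 0.125.
Option 1: Σ r·B − C = (2·0.5·0.191 + 2·0.125·0.0977) − 0.32 = -0.104575.
Option 2: r to a grandoffspring = 0.25.
Option 2: Σ r·B − C = (2·0.25·0.119) − 0.11 = -0.0505.
Option 2 has the higher net inclusive-fitness payoff.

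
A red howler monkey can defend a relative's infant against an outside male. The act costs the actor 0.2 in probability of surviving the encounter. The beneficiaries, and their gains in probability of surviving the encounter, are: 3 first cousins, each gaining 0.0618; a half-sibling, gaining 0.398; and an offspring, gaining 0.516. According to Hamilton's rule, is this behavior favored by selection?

Yes

Hamilton's rule: the trait is favored when the sum of r·B over every recipient exceeds the actor's cost C.
r to a first cousin = 1/8 (first cousins share one grandparent pair — two paths of length 4: r = 2·(1/2)^4 = 1/8).
r to a half-sibling = 1/4 (half-sibs share one parent — one path of length 2: r = (1/2)^2 = 1/4).
r to an offspring = 0.5 (one parent–offspring link: r = (1/2)^1 = 1/2).
Summing one r·B term per recipient: 3·0.125·0.0618 + 1·0.25·0.398 + 1·0.5·0.516 = 0.380675.
0.380675 > 0.2: the indirect benefit exceeds the cost.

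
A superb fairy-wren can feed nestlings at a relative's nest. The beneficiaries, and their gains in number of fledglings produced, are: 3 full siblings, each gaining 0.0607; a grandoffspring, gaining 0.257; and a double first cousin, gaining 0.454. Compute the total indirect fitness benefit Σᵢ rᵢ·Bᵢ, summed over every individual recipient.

r to a full sibling = 1/2 (full sibs share both parents — two paths of length 2: r = 2·(1/2)^2 = 1/2).
r to a grandoffspring = 1/4 (two parent–offspring links: r = (1/2)^2 = 1/4).
r to a double first cousin = 1/4 (double first cousins share both grandparent pairs — four paths of length 4: r = 4·(1/2)^4 = 1/4).
Summing one r·B term per recipient: 3·0.5·0.0607 + 1·0.25·0.257 + 1·0.25·0.454 = 0.2688.

0.2688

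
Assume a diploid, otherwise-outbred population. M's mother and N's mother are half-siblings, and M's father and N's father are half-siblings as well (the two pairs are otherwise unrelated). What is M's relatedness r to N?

0.125

Wright's path rule: contributions from independent ancestry routes add.
M and N are related in two ways: half first cousins through their mothers (r = 1/16) and half first cousins through their fathers (r = 1/16).
r = 1/16 + 1/16 = 1/8 = 0.125.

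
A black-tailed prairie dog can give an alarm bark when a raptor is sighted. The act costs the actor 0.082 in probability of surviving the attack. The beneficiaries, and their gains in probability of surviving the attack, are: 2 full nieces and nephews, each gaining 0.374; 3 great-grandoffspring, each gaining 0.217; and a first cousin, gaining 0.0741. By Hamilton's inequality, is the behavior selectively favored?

Hamilton's rule: the trait is favored when the sum of r·B over every recipient exceeds the actor's cost C.
r to a full niece or nephew = 0.25 (full aunt/uncle↔niece/nephew: two paths of length 3 through the shared grandparent pair: r = 2·(1/2)^3 = 1/4).
r to a great-grandoffspring = 0.125 (three parent–offspring links: r = (1/2)^3 = 1/8).
r to a first cousin = 0.125 (first cousins share one grandparent pair — two paths of length 4: r = 2·(1/2)^4 = 1/8).
Summing one r·B term per recipient: 2·0.25·0.374 + 3·0.125·0.217 + 1·0.125·0.0741 = 0.2776375.
0.2776375 > 0.082: the indirect benefit exceeds the cost.

Yes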